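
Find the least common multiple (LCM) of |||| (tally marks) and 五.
Convert |||| (tally marks) → 4 (decimal)
Convert 五 (Chinese numeral) → 5 (decimal)
Compute lcm(4, 5) = 20
20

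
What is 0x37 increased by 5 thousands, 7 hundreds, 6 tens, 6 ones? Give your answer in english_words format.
Convert 0x37 (hexadecimal) → 3×16 + 7 = 55 (decimal)
Convert 5 thousands, 7 hundreds, 6 tens, 6 ones (place-value notation) → 5×1000 + 7×100 + 6×10 + 6 = 5766 (decimal)
Compute 55 + 5766 = 5821
Convert 5821 (decimal) → 5821 = 5×1000 + 8×100 + 21 → five thousand eight hundred twenty-one (English words)
five thousand eight hundred twenty-one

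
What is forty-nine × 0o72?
Convert forty-nine (English words) → 49 (decimal)
Convert 0o72 (octal) → 7×8 + 2 = 58 (decimal)
Compute 49 × 58 = 2842
2842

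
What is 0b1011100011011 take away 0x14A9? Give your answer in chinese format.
Convert 0b1011100011011 (binary) → 4096 + 1024 + 512 + 256 + 16 + 8 + 2 + 1 = 5915 (decimal)
Convert 0x14A9 (hexadecimal) → 1×4096 + 4×256 + 10×16 + 9 = 5289 (decimal)
Compute 5915 - 5289 = 626
Convert 626 (decimal) → 626 = 6×100 + 2×10 + 6 → 六百二十六 (Chinese numeral)
六百二十六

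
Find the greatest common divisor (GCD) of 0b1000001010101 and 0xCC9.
Convert 0b1000001010101 (binary) → 4096 + 64 + 16 + 4 + 1 = 4181 (decimal)
Convert 0xCC9 (hexadecimal) → 12×256 + 12×16 + 9 = 3273 (decimal)
Compute gcd(4181, 3273) = 1
1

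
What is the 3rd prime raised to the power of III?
Convert the 3rd prime (prime index) → 5 (decimal)
Convert III (Roman numeral) → 1 + 1 + 1 = 3 (decimal)
Compute 5 ^ 3 = 125
125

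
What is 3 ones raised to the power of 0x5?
Convert 3 ones (place-value notation) → 3 (decimal)
Convert 0x5 (hexadecimal) → 5 (decimal)
Compute 3 ^ 5 = 243
243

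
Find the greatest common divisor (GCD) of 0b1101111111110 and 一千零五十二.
Convert 0b1101111111110 (binary) → 4096 + 2048 + 512 + 256 + 128 + 64 + 32 + 16 + 8 + 4 + 2 = 7166 (decimal)
Convert 一千零五十二 (Chinese numeral) → 1×1000 + 5×10 + 2 = 1052 (decimal)
Compute gcd(7166, 1052) = 2
2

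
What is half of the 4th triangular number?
The 4th triangular number = 4×5/2 = 10
Compute 10 ÷ 2 = 5
5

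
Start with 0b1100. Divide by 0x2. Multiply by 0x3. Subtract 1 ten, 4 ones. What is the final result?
Convert 0b1100 (binary) → 8 + 4 = 12 (decimal)
Start: 12
Convert 0x2 (hexadecimal) → 2 (decimal)
12 ÷ 2 = 6
Convert 0x3 (hexadecimal) → 3 (decimal)
6 × 3 = 18
Convert 1 ten, 4 ones (place-value notation) → 1×10 + 4 = 14 (decimal)
18 - 14 = 4
4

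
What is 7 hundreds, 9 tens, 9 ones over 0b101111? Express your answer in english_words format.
Convert 7 hundreds, 9 tens, 9 ones (place-value notation) → 7×100 + 9×10 + 9 = 799 (decimal)
Convert 0b101111 (binary) → 32 + 8 + 4 + 2 + 1 = 47 (decimal)
Compute 799 ÷ 47 = 17
Convert 17 (decimal) → seventeen (English words)
seventeen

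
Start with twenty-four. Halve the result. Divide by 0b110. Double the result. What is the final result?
Convert twenty-four (English words) → 24 (decimal)
Start: 24
24 ÷ 2 = 12
Convert 0b110 (binary) → 4 + 2 = 6 (decimal)
12 ÷ 6 = 2
2 × 2 = 4
4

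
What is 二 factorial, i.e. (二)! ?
Convert 二 (Chinese numeral) → 2 (decimal)
Compute 2! = 2
2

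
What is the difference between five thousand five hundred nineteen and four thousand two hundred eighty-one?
Convert five thousand five hundred nineteen (English words) → 5×1000 + 5×100 + 19 = 5519 (decimal)
Convert four thousand two hundred eighty-one (English words) → 4×1000 + 2×100 + 81 = 4281 (decimal)
Difference: |5519 - 4281| = 1238
1238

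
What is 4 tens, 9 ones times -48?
Convert 4 tens, 9 ones (place-value notation) → 4×10 + 9 = 49 (decimal)
Compute 49 × -48 = -2352
-2352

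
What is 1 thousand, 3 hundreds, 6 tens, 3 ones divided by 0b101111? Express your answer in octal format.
Convert 1 thousand, 3 hundreds, 6 tens, 3 ones (place-value notation) → 1×1000 + 3×100 + 6×10 + 3 = 1363 (decimal)
Convert 0b101111 (binary) → 32 + 8 + 4 + 2 + 1 = 47 (decimal)
Compute 1363 ÷ 47 = 29
Convert 29 (decimal) → 29 = 3×8 + 5 → 0o35 (octal)
0o35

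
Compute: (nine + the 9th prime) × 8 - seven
Convert nine (English words) → 9 (decimal)
Convert the 9th prime (prime index) → 23 (decimal)
Convert seven (English words) → 7 (decimal)
Expression in decimal: (9 + 23) × 8 - 7
Parentheses first: 9 + 23 = 32
Multiply: 32 × 8 = 256
Subtract: 256 - 7 = 249
249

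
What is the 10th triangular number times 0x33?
Convert the 10th triangular number (triangular index) → 10×11/2 = 55 (decimal)
Convert 0x33 (hexadecimal) → 3×16 + 3 = 51 (decimal)
Compute 55 × 51 = 2805
2805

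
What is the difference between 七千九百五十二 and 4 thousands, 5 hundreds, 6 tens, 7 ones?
Convert 七千九百五十二 (Chinese numeral) → 7×1000 + 9×100 + 5×10 + 2 = 7952 (decimal)
Convert 4 thousands, 5 hundreds, 6 tens, 7 ones (place-value notation) → 4×1000 + 5×100 + 6×10 + 7 = 4567 (decimal)
Difference: |7952 - 4567| = 3385
3385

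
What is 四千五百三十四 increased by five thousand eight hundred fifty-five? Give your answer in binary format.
Convert 四千五百三十四 (Chinese numeral) → 4×1000 + 5×100 + 3×10 + 4 = 4534 (decimal)
Convert five thousand eight hundred fifty-five (English words) → 5×1000 + 8×100 + 55 = 5855 (decimal)
Compute 4534 + 5855 = 10389
Convert 10389 (decimal) → 10389 = 8192 + 2048 + 128 + 16 + 4 + 1 → 0b10100010010101 (binary)
0b10100010010101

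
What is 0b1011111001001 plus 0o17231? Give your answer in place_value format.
Convert 0b1011111001001 (binary) → 4096 + 1024 + 512 + 256 + 128 + 64 + 8 + 1 = 6089 (decimal)
Convert 0o17231 (octal) → 1×4096 + 7×512 + 2×64 + 3×8 + 1 = 7833 (decimal)
Compute 6089 + 7833 = 13922
Convert 13922 (decimal) → 13922 = 13×1000 + 9×100 + 2×10 + 2 → 13 thousands, 9 hundreds, 2 tens, 2 ones (place-value notation)
13 thousands, 9 hundreds, 2 tens, 2 ones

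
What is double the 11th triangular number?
The 11th triangular number = 11×12/2 = 66
Compute 66 × 2 = 132
132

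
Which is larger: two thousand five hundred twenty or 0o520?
Convert two thousand five hundred twenty (English words) → 2×1000 + 5×100 + 20 = 2520 (decimal)
Convert 0o520 (octal) → 5×64 + 2×8 = 336 (decimal)
Compare 2520 vs 336: larger = 2520
2520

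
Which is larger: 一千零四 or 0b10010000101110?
Convert 一千零四 (Chinese numeral) → 1×1000 + 4 = 1004 (decimal)
Convert 0b10010000101110 (binary) → 8192 + 1024 + 32 + 8 + 4 + 2 = 9262 (decimal)
Compare 1004 vs 9262: larger = 9262
9262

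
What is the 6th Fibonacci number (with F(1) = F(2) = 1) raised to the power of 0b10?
Convert the 6th Fibonacci number (with F(1) = F(2) = 1) (Fibonacci index) → 1, 1, 2, 3, 5, 8 → 8 (decimal)
Convert 0b10 (binary) → 2 (decimal)
Compute 8 ^ 2 = 64
64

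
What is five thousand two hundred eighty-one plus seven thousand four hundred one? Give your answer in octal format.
Convert five thousand two hundred eighty-one (English words) → 5×1000 + 2×100 + 81 = 5281 (decimal)
Convert seven thousand four hundred one (English words) → 7×1000 + 4×100 + 1 = 7401 (decimal)
Compute 5281 + 7401 = 12682
Convert 12682 (decimal) → 12682 = 3×4096 + 6×64 + 1×8 + 2 → 0o30612 (octal)
0o30612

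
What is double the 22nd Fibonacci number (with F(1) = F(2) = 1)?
The 22nd Fibonacci number (with F(1) = F(2) = 1) = 17711
Compute 17711 × 2 = 35422
35422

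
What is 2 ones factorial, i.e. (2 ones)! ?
Convert 2 ones (place-value notation) → 2 (decimal)
Compute 2! = 2
2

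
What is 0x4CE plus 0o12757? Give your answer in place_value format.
Convert 0x4CE (hexadecimal) → 4×256 + 12×16 + 14 = 1230 (decimal)
Convert 0o12757 (octal) → 1×4096 + 2×512 + 7×64 + 5×8 + 7 = 5615 (decimal)
Compute 1230 + 5615 = 6845
Convert 6845 (decimal) → 6845 = 6×1000 + 8×100 + 4×10 + 5 → 6 thousands, 8 hundreds, 4 tens, 5 ones (place-value notation)
6 thousands, 8 hundreds, 4 tens, 5 ones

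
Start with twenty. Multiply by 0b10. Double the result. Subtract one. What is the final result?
Convert twenty (English words) → 20 (decimal)
Start: 20
Convert 0b10 (binary) → 2 (decimal)
20 × 2 = 40
40 × 2 = 80
Convert one (English words) → 1 (decimal)
80 - 1 = 79
79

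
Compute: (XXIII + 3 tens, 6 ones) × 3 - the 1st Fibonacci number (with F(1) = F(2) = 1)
Convert XXIII (Roman numeral) → 10 + 10 + 1 + 1 + 1 = 23 (decimal)
Convert 3 tens, 6 ones (place-value notation) → 3×10 + 6 = 36 (decimal)
Convert the 1st Fibonacci number (with F(1) = F(2) = 1) (Fibonacci index) → 1 (decimal)
Expression in decimal: (23 + 36) × 3 - 1
Parentheses first: 23 + 36 = 59
Multiply: 59 × 3 = 177
Subtract: 177 - 1 = 176
176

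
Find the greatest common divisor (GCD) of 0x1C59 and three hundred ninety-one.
Convert 0x1C59 (hexadecimal) → 1×4096 + 12×256 + 5×16 + 9 = 7257 (decimal)
Convert three hundred ninety-one (English words) → 3×100 + 91 = 391 (decimal)
Compute gcd(7257, 391) = 1
1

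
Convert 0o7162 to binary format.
Convert 0o7162 (octal) → 7×512 + 1×64 + 6×8 + 2 = 3698 (decimal)
Convert 3698 (decimal) → 3698 = 2048 + 1024 + 512 + 64 + 32 + 16 + 2 → 0b111001110010 (binary)
0b111001110010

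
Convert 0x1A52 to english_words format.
Convert 0x1A52 (hexadecimal) → 1×4096 + 10×256 + 5×16 + 2 = 6738 (decimal)
Convert 6738 (decimal) → 6738 = 6×1000 + 7×100 + 38 → six thousand seven hundred thirty-eight (English words)
six thousand seven hundred thirty-eight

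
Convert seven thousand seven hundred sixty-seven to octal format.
Convert seven thousand seven hundred sixty-seven (English words) → 7×1000 + 7×100 + 67 = 7767 (decimal)
Convert 7767 (decimal) → 7767 = 1×4096 + 7×512 + 1×64 + 2×8 + 7 → 0o17127 (octal)
0o17127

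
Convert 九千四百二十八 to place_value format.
Convert 九千四百二十八 (Chinese numeral) → 9×1000 + 4×100 + 2×10 + 8 = 9428 (decimal)
Convert 9428 (decimal) → 9428 = 9×1000 + 4×100 + 2×10 + 8 → 9 thousands, 4 hundreds, 2 tens, 8 ones (place-value notation)
9 thousands, 4 hundreds, 2 tens, 8 ones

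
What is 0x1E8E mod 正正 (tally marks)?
Convert 0x1E8E (hexadecimal) → 1×4096 + 14×256 + 8×16 + 14 = 7822 (decimal)
Convert 正正 (tally marks) → 5 + 5 = 10 (decimal)
Compute 7822 mod 10 = 2
2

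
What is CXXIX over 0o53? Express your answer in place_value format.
Convert CXXIX (Roman numeral) → 100 + 10 + 10 + 9 = 129 (decimal)
Convert 0o53 (octal) → 5×8 + 3 = 43 (decimal)
Compute 129 ÷ 43 = 3
Convert 3 (decimal) → 3 ones (place-value notation)
3 ones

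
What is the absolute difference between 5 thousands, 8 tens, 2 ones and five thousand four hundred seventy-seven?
Convert 5 thousands, 8 tens, 2 ones (place-value notation) → 5×1000 + 8×10 + 2 = 5082 (decimal)
Convert five thousand four hundred seventy-seven (English words) → 5×1000 + 4×100 + 77 = 5477 (decimal)
Compute |5082 - 5477| = 395
395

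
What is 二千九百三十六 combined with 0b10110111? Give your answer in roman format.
Convert 二千九百三十六 (Chinese numeral) → 2×1000 + 9×100 + 3×10 + 6 = 2936 (decimal)
Convert 0b10110111 (binary) → 128 + 32 + 16 + 4 + 2 + 1 = 183 (decimal)
Compute 2936 + 183 = 3119
Convert 3119 (decimal) → 3119 = 1000 + 1000 + 1000 + 100 + 10 + 9 → MMMCXIX (Roman numeral)
MMMCXIX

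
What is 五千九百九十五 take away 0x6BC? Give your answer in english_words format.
Convert 五千九百九十五 (Chinese numeral) → 5×1000 + 9×100 + 9×10 + 5 = 5995 (decimal)
Convert 0x6BC (hexadecimal) → 6×256 + 11×16 + 12 = 1724 (decimal)
Compute 5995 - 1724 = 4271
Convert 4271 (decimal) → 4271 = 4×1000 + 2×100 + 71 → four thousand two hundred seventy-one (English words)
four thousand two hundred seventy-one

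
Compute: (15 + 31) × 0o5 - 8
Convert 0o5 (octal) → 5 (decimal)
Expression in decimal: (15 + 31) × 5 - 8
Parentheses first: 15 + 31 = 46
Multiply: 46 × 5 = 230
Subtract: 230 - 8 = 222
222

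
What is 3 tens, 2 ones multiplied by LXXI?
Convert 3 tens, 2 ones (place-value notation) → 3×10 + 2 = 32 (decimal)
Convert LXXI (Roman numeral) → 50 + 10 + 10 + 1 = 71 (decimal)
Compute 32 × 71 = 2272
2272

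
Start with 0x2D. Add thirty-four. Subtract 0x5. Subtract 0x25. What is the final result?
Convert 0x2D (hexadecimal) → 2×16 + 13 = 45 (decimal)
Start: 45
Convert thirty-four (English words) → 34 (decimal)
45 + 34 = 79
Convert 0x5 (hexadecimal) → 5 (decimal)
79 - 5 = 74
Convert 0x25 (hexadecimal) → 2×16 + 5 = 37 (decimal)
74 - 37 = 37
37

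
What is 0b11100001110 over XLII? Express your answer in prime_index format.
Convert 0b11100001110 (binary) → 1024 + 512 + 256 + 8 + 4 + 2 = 1806 (decimal)
Convert XLII (Roman numeral) → 40 + 1 + 1 = 42 (decimal)
Compute 1806 ÷ 42 = 43
Convert 43 (decimal) → the 14th prime (prime index)
the 14th prime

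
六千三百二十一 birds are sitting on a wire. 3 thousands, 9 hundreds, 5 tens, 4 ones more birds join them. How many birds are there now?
Convert 六千三百二十一 (Chinese numeral) → 6×1000 + 3×100 + 2×10 + 1 = 6321 (decimal)
Convert 3 thousands, 9 hundreds, 5 tens, 4 ones (place-value notation) → 3×1000 + 9×100 + 5×10 + 4 = 3954 (decimal)
Compute 6321 + 3954 = 10275
10275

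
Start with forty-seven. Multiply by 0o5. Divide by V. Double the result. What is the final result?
Convert forty-seven (English words) → 47 (decimal)
Start: 47
Convert 0o5 (octal) → 5 (decimal)
47 × 5 = 235
Convert V (Roman numeral) → 5 (decimal)
235 ÷ 5 = 47
47 × 2 = 94
94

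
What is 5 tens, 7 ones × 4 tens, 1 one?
Convert 5 tens, 7 ones (place-value notation) → 5×10 + 7 = 57 (decimal)
Convert 4 tens, 1 one (place-value notation) → 4×10 + 1 = 41 (decimal)
Compute 57 × 41 = 2337
2337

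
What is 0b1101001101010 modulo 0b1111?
Convert 0b1101001101010 (binary) → 4096 + 2048 + 512 + 64 + 32 + 8 + 2 = 6762 (decimal)
Convert 0b1111 (binary) → 8 + 4 + 2 + 1 = 15 (decimal)
Compute 6762 mod 15 = 12
12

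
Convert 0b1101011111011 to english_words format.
Convert 0b1101011111011 (binary) → 4096 + 2048 + 512 + 128 + 64 + 32 + 16 + 8 + 2 + 1 = 6907 (decimal)
Convert 6907 (decimal) → 6907 = 6×1000 + 9×100 + 7 → six thousand nine hundred seven (English words)
six thousand nine hundred seven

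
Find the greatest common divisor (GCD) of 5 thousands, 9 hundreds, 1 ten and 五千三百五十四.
Convert 5 thousands, 9 hundreds, 1 ten (place-value notation) → 5×1000 + 9×100 + 1×10 = 5910 (decimal)
Convert 五千三百五十四 (Chinese numeral) → 5×1000 + 3×100 + 5×10 + 4 = 5354 (decimal)
Compute gcd(5910, 5354) = 2
2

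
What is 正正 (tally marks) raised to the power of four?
Convert 正正 (tally marks) → 5 + 5 = 10 (decimal)
Convert four (English words) → 4 (decimal)
Compute 10 ^ 4 = 10000
10000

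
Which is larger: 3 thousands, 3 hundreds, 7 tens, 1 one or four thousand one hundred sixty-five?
Convert 3 thousands, 3 hundreds, 7 tens, 1 one (place-value notation) → 3×1000 + 3×100 + 7×10 + 1 = 3371 (decimal)
Convert four thousand one hundred sixty-five (English words) → 4×1000 + 1×100 + 65 = 4165 (decimal)
Compare 3371 vs 4165: larger = 4165
4165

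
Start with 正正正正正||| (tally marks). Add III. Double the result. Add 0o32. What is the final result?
Convert 正正正正正||| (tally marks) → 5 + 5 + 5 + 5 + 5 + 3 = 28 (decimal)
Start: 28
Convert III (Roman numeral) → 1 + 1 + 1 = 3 (decimal)
28 + 3 = 31
31 × 2 = 62
Convert 0o32 (octal) → 3×8 + 2 = 26 (decimal)
62 + 26 = 88
88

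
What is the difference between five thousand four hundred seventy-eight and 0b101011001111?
Convert five thousand four hundred seventy-eight (English words) → 5×1000 + 4×100 + 78 = 5478 (decimal)
Convert 0b101011001111 (binary) → 2048 + 512 + 128 + 64 + 8 + 4 + 2 + 1 = 2767 (decimal)
Difference: |5478 - 2767| = 2711
2711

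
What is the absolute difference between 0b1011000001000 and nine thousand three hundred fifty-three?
Convert 0b1011000001000 (binary) → 4096 + 1024 + 512 + 8 = 5640 (decimal)
Convert nine thousand three hundred fifty-three (English words) → 9×1000 + 3×100 + 53 = 9353 (decimal)
Compute |5640 - 9353| = 3713
3713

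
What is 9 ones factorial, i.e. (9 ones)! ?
Convert 9 ones (place-value notation) → 9 (decimal)
Compute 9! = 362880
362880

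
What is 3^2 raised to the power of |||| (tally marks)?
Convert 3^2 (power) → 9 (decimal)
Convert |||| (tally marks) → 4 (decimal)
Compute 9 ^ 4 = 6561
6561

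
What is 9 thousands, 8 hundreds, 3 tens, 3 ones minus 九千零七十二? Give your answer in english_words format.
Convert 9 thousands, 8 hundreds, 3 tens, 3 ones (place-value notation) → 9×1000 + 8×100 + 3×10 + 3 = 9833 (decimal)
Convert 九千零七十二 (Chinese numeral) → 9×1000 + 7×10 + 2 = 9072 (decimal)
Compute 9833 - 9072 = 761
Convert 761 (decimal) → 761 = 7×100 + 61 → seven hundred sixty-one (English words)
seven hundred sixty-one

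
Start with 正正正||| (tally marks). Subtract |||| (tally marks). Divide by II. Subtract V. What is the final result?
Convert 正正正||| (tally marks) → 5 + 5 + 5 + 3 = 18 (decimal)
Start: 18
Convert |||| (tally marks) → 4 (decimal)
18 - 4 = 14
Convert II (Roman numeral) → 1 + 1 = 2 (decimal)
14 ÷ 2 = 7
Convert V (Roman numeral) → 5 (decimal)
7 - 5 = 2
2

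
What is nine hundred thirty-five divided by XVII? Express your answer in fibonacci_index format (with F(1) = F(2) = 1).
Convert nine hundred thirty-five (English words) → 9×100 + 35 = 935 (decimal)
Convert XVII (Roman numeral) → 10 + 5 + 1 + 1 = 17 (decimal)
Compute 935 ÷ 17 = 55
Convert 55 (decimal) → 1, 1, 2, 3, 5, 8, 13, 21, 34, 55 → the 10th Fibonacci number (Fibonacci index)
the 10th Fibonacci number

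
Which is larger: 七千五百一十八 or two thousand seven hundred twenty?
Convert 七千五百一十八 (Chinese numeral) → 7×1000 + 5×100 + 1×10 + 8 = 7518 (decimal)
Convert two thousand seven hundred twenty (English words) → 2×1000 + 7×100 + 20 = 2720 (decimal)
Compare 7518 vs 2720: larger = 7518
7518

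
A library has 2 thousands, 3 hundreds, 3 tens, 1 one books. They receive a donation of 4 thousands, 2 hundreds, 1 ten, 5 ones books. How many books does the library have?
Convert 2 thousands, 3 hundreds, 3 tens, 1 one (place-value notation) → 2×1000 + 3×100 + 3×10 + 1 = 2331 (decimal)
Convert 4 thousands, 2 hundreds, 1 ten, 5 ones (place-value notation) → 4×1000 + 2×100 + 1×10 + 5 = 4215 (decimal)
Compute 2331 + 4215 = 6546
6546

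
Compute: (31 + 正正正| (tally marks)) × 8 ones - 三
Convert 正正正| (tally marks) → 5 + 5 + 5 + 1 = 16 (decimal)
Convert 8 ones (place-value notation) → 8 (decimal)
Convert 三 (Chinese numeral) → 3 (decimal)
Expression in decimal: (31 + 16) × 8 - 3
Parentheses first: 31 + 16 = 47
Multiply: 47 × 8 = 376
Subtract: 376 - 3 = 373
373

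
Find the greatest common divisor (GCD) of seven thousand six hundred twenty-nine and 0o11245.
Convert seven thousand six hundred twenty-nine (English words) → 7×1000 + 6×100 + 29 = 7629 (decimal)
Convert 0o11245 (octal) → 1×4096 + 1×512 + 2×64 + 4×8 + 5 = 4773 (decimal)
Compute gcd(7629, 4773) = 3
3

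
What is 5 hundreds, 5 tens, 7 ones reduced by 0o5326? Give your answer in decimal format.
Convert 5 hundreds, 5 tens, 7 ones (place-value notation) → 5×100 + 5×10 + 7 = 557 (decimal)
Convert 0o5326 (octal) → 5×512 + 3×64 + 2×8 + 6 = 2774 (decimal)
Compute 557 - 2774 = -2217
-2217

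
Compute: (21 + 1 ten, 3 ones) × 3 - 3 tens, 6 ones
Convert 1 ten, 3 ones (place-value notation) → 1×10 + 3 = 13 (decimal)
Convert 3 tens, 6 ones (place-value notation) → 3×10 + 6 = 36 (decimal)
Expression in decimal: (21 + 13) × 3 - 36
Parentheses first: 21 + 13 = 34
Multiply: 34 × 3 = 102
Subtract: 102 - 36 = 66
66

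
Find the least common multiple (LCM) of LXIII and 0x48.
Convert LXIII (Roman numeral) → 50 + 10 + 1 + 1 + 1 = 63 (decimal)
Convert 0x48 (hexadecimal) → 4×16 + 8 = 72 (decimal)
Compute lcm(63, 72) = 504
504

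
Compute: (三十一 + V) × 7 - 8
Convert 三十一 (Chinese numeral) → 3×10 + 1 = 31 (decimal)
Convert V (Roman numeral) → 5 (decimal)
Expression in decimal: (31 + 5) × 7 - 8
Parentheses first: 31 + 5 = 36
Multiply: 36 × 7 = 252
Subtract: 252 - 8 = 244
244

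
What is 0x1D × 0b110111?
Convert 0x1D (hexadecimal) → 1×16 + 13 = 29 (decimal)
Convert 0b110111 (binary) → 32 + 16 + 4 + 2 + 1 = 55 (decimal)
Compute 29 × 55 = 1595
1595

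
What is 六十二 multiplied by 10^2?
Convert 六十二 (Chinese numeral) → 6×10 + 2 = 62 (decimal)
Convert 10^2 (power) → 100 (decimal)
Compute 62 × 100 = 6200
6200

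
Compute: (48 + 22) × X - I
Convert X (Roman numeral) → 10 (decimal)
Convert I (Roman numeral) → 1 (decimal)
Expression in decimal: (48 + 22) × 10 - 1
Parentheses first: 48 + 22 = 70
Multiply: 70 × 10 = 700
Subtract: 700 - 1 = 699
699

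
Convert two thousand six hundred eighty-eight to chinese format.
Convert two thousand six hundred eighty-eight (English words) → 2×1000 + 6×100 + 88 = 2688 (decimal)
Convert 2688 (decimal) → 2688 = 2×1000 + 6×100 + 8×10 + 8 → 二千六百八十八 (Chinese numeral)
二千六百八十八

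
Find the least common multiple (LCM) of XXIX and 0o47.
Convert XXIX (Roman numeral) → 10 + 10 + 9 = 29 (decimal)
Convert 0o47 (octal) → 4×8 + 7 = 39 (decimal)
Compute lcm(29, 39) = 1131
1131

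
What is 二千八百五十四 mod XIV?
Convert 二千八百五十四 (Chinese numeral) → 2×1000 + 8×100 + 5×10 + 4 = 2854 (decimal)
Convert XIV (Roman numeral) → 10 + 4 = 14 (decimal)
Compute 2854 mod 14 = 12
12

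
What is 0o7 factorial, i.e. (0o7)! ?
Convert 0o7 (octal) → 7 (decimal)
Compute 7! = 5040
5040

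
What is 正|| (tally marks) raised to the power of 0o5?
Convert 正|| (tally marks) → 5 + 2 = 7 (decimal)
Convert 0o5 (octal) → 5 (decimal)
Compute 7 ^ 5 = 16807
16807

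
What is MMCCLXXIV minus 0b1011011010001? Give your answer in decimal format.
Convert MMCCLXXIV (Roman numeral) → 1000 + 1000 + 100 + 100 + 50 + 10 + 10 + 4 = 2274 (decimal)
Convert 0b1011011010001 (binary) → 4096 + 1024 + 512 + 128 + 64 + 16 + 1 = 5841 (decimal)
Compute 2274 - 5841 = -3567
-3567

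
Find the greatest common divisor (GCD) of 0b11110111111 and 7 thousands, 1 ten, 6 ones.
Convert 0b11110111111 (binary) → 1024 + 512 + 256 + 128 + 32 + 16 + 8 + 4 + 2 + 1 = 1983 (decimal)
Convert 7 thousands, 1 ten, 6 ones (place-value notation) → 7×1000 + 1×10 + 6 = 7016 (decimal)
Compute gcd(1983, 7016) = 1
1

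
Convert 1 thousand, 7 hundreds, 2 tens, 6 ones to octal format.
Convert 1 thousand, 7 hundreds, 2 tens, 6 ones (place-value notation) → 1×1000 + 7×100 + 2×10 + 6 = 1726 (decimal)
Convert 1726 (decimal) → 1726 = 3×512 + 2×64 + 7×8 + 6 → 0o3276 (octal)
0o3276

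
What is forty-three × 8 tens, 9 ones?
Convert forty-three (English words) → 43 (decimal)
Convert 8 tens, 9 ones (place-value notation) → 8×10 + 9 = 89 (decimal)
Compute 43 × 89 = 3827
3827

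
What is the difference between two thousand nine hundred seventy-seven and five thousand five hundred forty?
Convert two thousand nine hundred seventy-seven (English words) → 2×1000 + 9×100 + 77 = 2977 (decimal)
Convert five thousand five hundred forty (English words) → 5×1000 + 5×100 + 40 = 5540 (decimal)
Difference: |2977 - 5540| = 2563
2563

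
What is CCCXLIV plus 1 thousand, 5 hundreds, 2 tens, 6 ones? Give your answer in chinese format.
Convert CCCXLIV (Roman numeral) → 100 + 100 + 100 + 40 + 4 = 344 (decimal)
Convert 1 thousand, 5 hundreds, 2 tens, 6 ones (place-value notation) → 1×1000 + 5×100 + 2×10 + 6 = 1526 (decimal)
Compute 344 + 1526 = 1870
Convert 1870 (decimal) → 1870 = 1×1000 + 8×100 + 7×10 → 一千八百七十 (Chinese numeral)
一千八百七十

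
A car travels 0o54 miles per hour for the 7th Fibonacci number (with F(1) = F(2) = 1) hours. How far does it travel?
Convert 0o54 (octal) → 5×8 + 4 = 44 (decimal)
Convert the 7th Fibonacci number (with F(1) = F(2) = 1) (Fibonacci index) → 1, 1, 2, 3, 5, 8, 13 → 13 (decimal)
Compute 44 × 13 = 572
572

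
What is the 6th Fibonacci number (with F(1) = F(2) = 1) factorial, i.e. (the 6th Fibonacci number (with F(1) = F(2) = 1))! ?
Convert the 6th Fibonacci number (with F(1) = F(2) = 1) (Fibonacci index) → 1, 1, 2, 3, 5, 8 → 8 (decimal)
Compute 8! = 40320
40320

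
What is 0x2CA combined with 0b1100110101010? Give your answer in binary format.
Convert 0x2CA (hexadecimal) → 2×256 + 12×16 + 10 = 714 (decimal)
Convert 0b1100110101010 (binary) → 4096 + 2048 + 256 + 128 + 32 + 8 + 2 = 6570 (decimal)
Compute 714 + 6570 = 7284
Convert 7284 (decimal) → 7284 = 4096 + 2048 + 1024 + 64 + 32 + 16 + 4 → 0b1110001110100 (binary)
0b1110001110100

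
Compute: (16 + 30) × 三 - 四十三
Convert 三 (Chinese numeral) → 3 (decimal)
Convert 四十三 (Chinese numeral) → 4×10 + 3 = 43 (decimal)
Expression in decimal: (16 + 30) × 3 - 43
Parentheses first: 16 + 30 = 46
Multiply: 46 × 3 = 138
Subtract: 138 - 43 = 95
95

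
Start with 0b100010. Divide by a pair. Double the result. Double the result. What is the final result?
Convert 0b100010 (binary) → 32 + 2 = 34 (decimal)
Start: 34
Convert a pair (colloquial) → 2 (decimal)
34 ÷ 2 = 17
17 × 2 = 34
34 × 2 = 68
68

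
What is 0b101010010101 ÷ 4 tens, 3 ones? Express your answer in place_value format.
Convert 0b101010010101 (binary) → 2048 + 512 + 128 + 16 + 4 + 1 = 2709 (decimal)
Convert 4 tens, 3 ones (place-value notation) → 4×10 + 3 = 43 (decimal)
Compute 2709 ÷ 43 = 63
Convert 63 (decimal) → 63 = 6×10 + 3 → 6 tens, 3 ones (place-value notation)
6 tens, 3 ones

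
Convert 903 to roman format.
Convert 903 (decimal) → 903 = 900 + 1 + 1 + 1 → CMIII (Roman numeral)
CMIII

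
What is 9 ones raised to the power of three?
Convert 9 ones (place-value notation) → 9 (decimal)
Convert three (English words) → 3 (decimal)
Compute 9 ^ 3 = 729
729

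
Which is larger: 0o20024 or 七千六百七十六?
Convert 0o20024 (octal) → 2×4096 + 2×8 + 4 = 8212 (decimal)
Convert 七千六百七十六 (Chinese numeral) → 7×1000 + 6×100 + 7×10 + 6 = 7676 (decimal)
Compare 8212 vs 7676: larger = 8212
8212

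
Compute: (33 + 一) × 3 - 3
Convert 一 (Chinese numeral) → 1 (decimal)
Expression in decimal: (33 + 1) × 3 - 3
Parentheses first: 33 + 1 = 34
Multiply: 34 × 3 = 102
Subtract: 102 - 3 = 99
99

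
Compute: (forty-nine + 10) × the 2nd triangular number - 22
Convert forty-nine (English words) → 49 (decimal)
Convert the 2nd triangular number (triangular index) → 2×3/2 = 3 (decimal)
Expression in decimal: (49 + 10) × 3 - 22
Parentheses first: 49 + 10 = 59
Multiply: 59 × 3 = 177
Subtract: 177 - 22 = 155
155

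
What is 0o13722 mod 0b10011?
Convert 0o13722 (octal) → 1×4096 + 3×512 + 7×64 + 2×8 + 2 = 6098 (decimal)
Convert 0b10011 (binary) → 16 + 2 + 1 = 19 (decimal)
Compute 6098 mod 19 = 18
18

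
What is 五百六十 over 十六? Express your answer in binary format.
Convert 五百六十 (Chinese numeral) → 5×100 + 6×10 = 560 (decimal)
Convert 十六 (Chinese numeral) → 1×10 + 6 = 16 (decimal)
Compute 560 ÷ 16 = 35
Convert 35 (decimal) → 35 = 32 + 2 + 1 → 0b100011 (binary)
0b100011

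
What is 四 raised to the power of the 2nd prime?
Convert 四 (Chinese numeral) → 4 (decimal)
Convert the 2nd prime (prime index) → 3 (decimal)
Compute 4 ^ 3 = 64
64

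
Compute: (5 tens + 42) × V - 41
Convert 5 tens (place-value notation) → 5×10 = 50 (decimal)
Convert V (Roman numeral) → 5 (decimal)
Expression in decimal: (50 + 42) × 5 - 41
Parentheses first: 50 + 42 = 92
Multiply: 92 × 5 = 460
Subtract: 460 - 41 = 419
419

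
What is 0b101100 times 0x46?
Convert 0b101100 (binary) → 32 + 8 + 4 = 44 (decimal)
Convert 0x46 (hexadecimal) → 4×16 + 6 = 70 (decimal)
Compute 44 × 70 = 3080
3080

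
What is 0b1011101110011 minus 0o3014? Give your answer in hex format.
Convert 0b1011101110011 (binary) → 4096 + 1024 + 512 + 256 + 64 + 32 + 16 + 2 + 1 = 6003 (decimal)
Convert 0o3014 (octal) → 3×512 + 1×8 + 4 = 1548 (decimal)
Compute 6003 - 1548 = 4455
Convert 4455 (decimal) → 4455 = 1×4096 + 1×256 + 6×16 + 7 → 0x1167 (hexadecimal)
0x1167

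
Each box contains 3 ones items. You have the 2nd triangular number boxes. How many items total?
Convert 3 ones (place-value notation) → 3 (decimal)
Convert the 2nd triangular number (triangular index) → 2×3/2 = 3 (decimal)
Compute 3 × 3 = 9
9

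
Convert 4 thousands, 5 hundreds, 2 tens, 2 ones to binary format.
Convert 4 thousands, 5 hundreds, 2 tens, 2 ones (place-value notation) → 4×1000 + 5×100 + 2×10 + 2 = 4522 (decimal)
Convert 4522 (decimal) → 4522 = 4096 + 256 + 128 + 32 + 8 + 2 → 0b1000110101010 (binary)
0b1000110101010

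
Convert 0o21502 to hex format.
Convert 0o21502 (octal) → 2×4096 + 1×512 + 5×64 + 2 = 9026 (decimal)
Convert 9026 (decimal) → 9026 = 2×4096 + 3×256 + 4×16 + 2 → 0x2342 (hexadecimal)
0x2342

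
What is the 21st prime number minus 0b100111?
The 21st prime number = 73
Convert 0b100111 (binary) → 32 + 4 + 2 + 1 = 39 (decimal)
Compute 73 - 39 = 34
34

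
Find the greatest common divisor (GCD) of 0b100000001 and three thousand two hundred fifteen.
Convert 0b100000001 (binary) → 256 + 1 = 257 (decimal)
Convert three thousand two hundred fifteen (English words) → 3×1000 + 2×100 + 15 = 3215 (decimal)
Compute gcd(257, 3215) = 1
1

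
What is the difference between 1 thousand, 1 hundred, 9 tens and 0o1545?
Convert 1 thousand, 1 hundred, 9 tens (place-value notation) → 1×1000 + 1×100 + 9×10 = 1190 (decimal)
Convert 0o1545 (octal) → 1×512 + 5×64 + 4×8 + 5 = 869 (decimal)
Difference: |1190 - 869| = 321
321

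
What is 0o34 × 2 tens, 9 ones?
Convert 0o34 (octal) → 3×8 + 4 = 28 (decimal)
Convert 2 tens, 9 ones (place-value notation) → 2×10 + 9 = 29 (decimal)
Compute 28 × 29 = 812
812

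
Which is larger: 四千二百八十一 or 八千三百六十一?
Convert 四千二百八十一 (Chinese numeral) → 4×1000 + 2×100 + 8×10 + 1 = 4281 (decimal)
Convert 八千三百六十一 (Chinese numeral) → 8×1000 + 3×100 + 6×10 + 1 = 8361 (decimal)
Compare 4281 vs 8361: larger = 8361
8361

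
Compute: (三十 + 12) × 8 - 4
Convert 三十 (Chinese numeral) → 3×10 = 30 (decimal)
Expression in decimal: (30 + 12) × 8 - 4
Parentheses first: 30 + 12 = 42
Multiply: 42 × 8 = 336
Subtract: 336 - 4 = 332
332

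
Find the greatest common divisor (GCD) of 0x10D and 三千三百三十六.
Convert 0x10D (hexadecimal) → 1×256 + 13 = 269 (decimal)
Convert 三千三百三十六 (Chinese numeral) → 3×1000 + 3×100 + 3×10 + 6 = 3336 (decimal)
Compute gcd(269, 3336) = 1
1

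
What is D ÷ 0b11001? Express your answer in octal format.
Convert D (Roman numeral) → 500 (decimal)
Convert 0b11001 (binary) → 16 + 8 + 1 = 25 (decimal)
Compute 500 ÷ 25 = 20
Convert 20 (decimal) → 20 = 2×8 + 4 → 0o24 (octal)
0o24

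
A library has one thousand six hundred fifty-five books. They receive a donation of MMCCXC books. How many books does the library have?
Convert one thousand six hundred fifty-five (English words) → 1×1000 + 6×100 + 55 = 1655 (decimal)
Convert MMCCXC (Roman numeral) → 1000 + 1000 + 100 + 100 + 90 = 2290 (decimal)
Compute 1655 + 2290 = 3945
3945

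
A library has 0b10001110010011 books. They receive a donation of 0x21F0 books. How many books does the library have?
Convert 0b10001110010011 (binary) → 8192 + 512 + 256 + 128 + 16 + 2 + 1 = 9107 (decimal)
Convert 0x21F0 (hexadecimal) → 2×4096 + 1×256 + 15×16 = 8688 (decimal)
Compute 9107 + 8688 = 17795
17795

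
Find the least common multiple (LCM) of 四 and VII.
Convert 四 (Chinese numeral) → 4 (decimal)
Convert VII (Roman numeral) → 5 + 1 + 1 = 7 (decimal)
Compute lcm(4, 7) = 28
28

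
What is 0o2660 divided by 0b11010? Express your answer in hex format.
Convert 0o2660 (octal) → 2×512 + 6×64 + 6×8 = 1456 (decimal)
Convert 0b11010 (binary) → 16 + 8 + 2 = 26 (decimal)
Compute 1456 ÷ 26 = 56
Convert 56 (decimal) → 56 = 3×16 + 8 → 0x38 (hexadecimal)
0x38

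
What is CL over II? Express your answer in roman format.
Convert CL (Roman numeral) → 100 + 50 = 150 (decimal)
Convert II (Roman numeral) → 1 + 1 = 2 (decimal)
Compute 150 ÷ 2 = 75
Convert 75 (decimal) → 75 = 50 + 10 + 10 + 5 → LXXV (Roman numeral)
LXXV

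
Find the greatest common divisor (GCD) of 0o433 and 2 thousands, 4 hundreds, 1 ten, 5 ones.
Convert 0o433 (octal) → 4×64 + 3×8 + 3 = 283 (decimal)
Convert 2 thousands, 4 hundreds, 1 ten, 5 ones (place-value notation) → 2×1000 + 4×100 + 1×10 + 5 = 2415 (decimal)
Compute gcd(283, 2415) = 1
1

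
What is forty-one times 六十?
Convert forty-one (English words) → 41 (decimal)
Convert 六十 (Chinese numeral) → 6×10 = 60 (decimal)
Compute 41 × 60 = 2460
2460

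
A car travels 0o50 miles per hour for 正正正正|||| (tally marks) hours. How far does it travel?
Convert 0o50 (octal) → 5×8 = 40 (decimal)
Convert 正正正正|||| (tally marks) → 5 + 5 + 5 + 5 + 4 = 24 (decimal)
Compute 40 × 24 = 960
960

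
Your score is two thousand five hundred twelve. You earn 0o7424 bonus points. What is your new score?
Convert two thousand five hundred twelve (English words) → 2×1000 + 5×100 + 12 = 2512 (decimal)
Convert 0o7424 (octal) → 7×512 + 4×64 + 2×8 + 4 = 3860 (decimal)
Compute 2512 + 3860 = 6372
6372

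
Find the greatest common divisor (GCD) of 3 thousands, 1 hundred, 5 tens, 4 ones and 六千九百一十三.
Convert 3 thousands, 1 hundred, 5 tens, 4 ones (place-value notation) → 3×1000 + 1×100 + 5×10 + 4 = 3154 (decimal)
Convert 六千九百一十三 (Chinese numeral) → 6×1000 + 9×100 + 1×10 + 3 = 6913 (decimal)
Compute gcd(3154, 6913) = 1
1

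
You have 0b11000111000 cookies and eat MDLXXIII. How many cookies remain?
Convert 0b11000111000 (binary) → 1024 + 512 + 32 + 16 + 8 = 1592 (decimal)
Convert MDLXXIII (Roman numeral) → 1000 + 500 + 50 + 10 + 10 + 1 + 1 + 1 = 1573 (decimal)
Compute 1592 - 1573 = 19
19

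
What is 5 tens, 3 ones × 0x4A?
Convert 5 tens, 3 ones (place-value notation) → 5×10 + 3 = 53 (decimal)
Convert 0x4A (hexadecimal) → 4×16 + 10 = 74 (decimal)
Compute 53 × 74 = 3922
3922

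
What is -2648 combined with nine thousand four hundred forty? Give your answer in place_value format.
Convert nine thousand four hundred forty (English words) → 9×1000 + 4×100 + 40 = 9440 (decimal)
Compute -2648 + 9440 = 6792
Convert 6792 (decimal) → 6792 = 6×1000 + 7×100 + 9×10 + 2 → 6 thousands, 7 hundreds, 9 tens, 2 ones (place-value notation)
6 thousands, 7 hundreds, 9 tens, 2 ones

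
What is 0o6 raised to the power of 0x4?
Convert 0o6 (octal) → 6 (decimal)
Convert 0x4 (hexadecimal) → 4 (decimal)
Compute 6 ^ 4 = 1296
1296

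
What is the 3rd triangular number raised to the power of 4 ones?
Convert the 3rd triangular number (triangular index) → 3×4/2 = 6 (decimal)
Convert 4 ones (place-value notation) → 4 (decimal)
Compute 6 ^ 4 = 1296
1296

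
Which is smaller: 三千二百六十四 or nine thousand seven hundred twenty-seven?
Convert 三千二百六十四 (Chinese numeral) → 3×1000 + 2×100 + 6×10 + 4 = 3264 (decimal)
Convert nine thousand seven hundred twenty-seven (English words) → 9×1000 + 7×100 + 27 = 9727 (decimal)
Compare 3264 vs 9727: smaller = 3264
3264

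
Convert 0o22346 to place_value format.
Convert 0o22346 (octal) → 2×4096 + 2×512 + 3×64 + 4×8 + 6 = 9446 (decimal)
Convert 9446 (decimal) → 9446 = 9×1000 + 4×100 + 4×10 + 6 → 9 thousands, 4 hundreds, 4 tens, 6 ones (place-value notation)
9 thousands, 4 hundreds, 4 tens, 6 ones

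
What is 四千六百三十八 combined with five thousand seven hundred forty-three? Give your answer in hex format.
Convert 四千六百三十八 (Chinese numeral) → 4×1000 + 6×100 + 3×10 + 8 = 4638 (decimal)
Convert five thousand seven hundred forty-three (English words) → 5×1000 + 7×100 + 43 = 5743 (decimal)
Compute 4638 + 5743 = 10381
Convert 10381 (decimal) → 10381 = 2×4096 + 8×256 + 8×16 + 13 → 0x288D (hexadecimal)
0x288D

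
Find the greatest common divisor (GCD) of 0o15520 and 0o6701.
Convert 0o15520 (octal) → 1×4096 + 5×512 + 5×64 + 2×8 = 6992 (decimal)
Convert 0o6701 (octal) → 6×512 + 7×64 + 1 = 3521 (decimal)
Compute gcd(6992, 3521) = 1
1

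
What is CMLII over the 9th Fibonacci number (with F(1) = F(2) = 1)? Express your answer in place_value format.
Convert CMLII (Roman numeral) → 900 + 50 + 1 + 1 = 952 (decimal)
Convert the 9th Fibonacci number (with F(1) = F(2) = 1) (Fibonacci index) → 1, 1, 2, 3, 5, 8, 13, 21, 34 → 34 (decimal)
Compute 952 ÷ 34 = 28
Convert 28 (decimal) → 28 = 2×10 + 8 → 2 tens, 8 ones (place-value notation)
2 tens, 8 ones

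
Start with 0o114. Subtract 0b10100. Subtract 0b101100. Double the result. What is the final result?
Convert 0o114 (octal) → 1×64 + 1×8 + 4 = 76 (decimal)
Start: 76
Convert 0b10100 (binary) → 16 + 4 = 20 (decimal)
76 - 20 = 56
Convert 0b101100 (binary) → 32 + 8 + 4 = 44 (decimal)
56 - 44 = 12
12 × 2 = 24
24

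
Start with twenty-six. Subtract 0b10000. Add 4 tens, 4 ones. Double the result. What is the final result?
Convert twenty-six (English words) → 26 (decimal)
Start: 26
Convert 0b10000 (binary) → 16 (decimal)
26 - 16 = 10
Convert 4 tens, 4 ones (place-value notation) → 4×10 + 4 = 44 (decimal)
10 + 44 = 54
54 × 2 = 108
108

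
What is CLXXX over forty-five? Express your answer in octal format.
Convert CLXXX (Roman numeral) → 100 + 50 + 10 + 10 + 10 = 180 (decimal)
Convert forty-five (English words) → 45 (decimal)
Compute 180 ÷ 45 = 4
Convert 4 (decimal) → 0o4 (octal)
0o4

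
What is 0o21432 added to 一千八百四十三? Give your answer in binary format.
Convert 0o21432 (octal) → 2×4096 + 1×512 + 4×64 + 3×8 + 2 = 8986 (decimal)
Convert 一千八百四十三 (Chinese numeral) → 1×1000 + 8×100 + 4×10 + 3 = 1843 (decimal)
Compute 8986 + 1843 = 10829
Convert 10829 (decimal) → 10829 = 8192 + 2048 + 512 + 64 + 8 + 4 + 1 → 0b10101001001101 (binary)
0b10101001001101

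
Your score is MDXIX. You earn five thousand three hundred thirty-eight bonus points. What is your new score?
Convert MDXIX (Roman numeral) → 1000 + 500 + 10 + 9 = 1519 (decimal)
Convert five thousand three hundred thirty-eight (English words) → 5×1000 + 3×100 + 38 = 5338 (decimal)
Compute 1519 + 5338 = 6857
6857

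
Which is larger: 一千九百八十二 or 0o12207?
Convert 一千九百八十二 (Chinese numeral) → 1×1000 + 9×100 + 8×10 + 2 = 1982 (decimal)
Convert 0o12207 (octal) → 1×4096 + 2×512 + 2×64 + 7 = 5255 (decimal)
Compare 1982 vs 5255: larger = 5255
5255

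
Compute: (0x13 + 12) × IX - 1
Convert 0x13 (hexadecimal) → 1×16 + 3 = 19 (decimal)
Convert IX (Roman numeral) → 9 (decimal)
Expression in decimal: (19 + 12) × 9 - 1
Parentheses first: 19 + 12 = 31
Multiply: 31 × 9 = 279
Subtract: 279 - 1 = 278
278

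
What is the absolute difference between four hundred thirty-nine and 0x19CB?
Convert four hundred thirty-nine (English words) → 4×100 + 39 = 439 (decimal)
Convert 0x19CB (hexadecimal) → 1×4096 + 9×256 + 12×16 + 11 = 6603 (decimal)
Compute |439 - 6603| = 6164
6164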